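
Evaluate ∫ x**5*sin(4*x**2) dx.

Let u = x², du = 2x dx; rewrite as (1/2)∫ u^2·sin(4u) du.
Now integrate by parts 2 times.

-x**4*cos(4*x**2)/8 + x**2*sin(4*x**2)/16 + cos(4*x**2)/64 + C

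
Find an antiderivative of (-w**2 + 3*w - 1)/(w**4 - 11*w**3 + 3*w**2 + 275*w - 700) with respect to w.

-29*log(w - 7)/72 + 11*log(w - 5)/20 - 5*log(w - 4)/27 + 41*log(w + 5)/1080 + C

Factor the denominator: (w - 7)*(w - 5)*(w - 4)*(w + 5).
Partial-fraction decomposition: 41/(1080*(w + 5)) - 5/(27*(w - 4)) + 11/(20*(w - 5)) - 29/(72*(w - 7)).
Integrate each term: A/(w−a) contributes A·log|w−a|.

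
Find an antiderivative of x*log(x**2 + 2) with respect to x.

x**2*log(x**2 + 2)/2 - x**2/2 + log(x**2 + 2) + C

Let u = x**2 + 2, so du = (2*x) dx.
The integral becomes (1/2)·∫ log(u) du; integrate by parts with u′=log(u), dv′=du.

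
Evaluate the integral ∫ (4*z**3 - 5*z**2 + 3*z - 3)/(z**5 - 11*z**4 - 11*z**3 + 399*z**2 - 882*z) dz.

log(z)/294 - 6151*log(z - 7)/132496 + 23*log(z - 3)/144 - 355*log(z + 6)/3042 - 1145/(364*z - 2548) + C

Factor the denominator: z*(z - 7)**2*(z - 3)*(z + 6).
Partial-fraction decomposition: -355/(3042*(z + 6)) + 23/(144*(z - 3)) - 6151/(132496*(z - 7)) + 1145/(364*(z - 7)**2) + 1/(294*z).
Integrate each term; A/(z−a) gives A·log|z−a|; A/(z−a)² gives −A/(z−a).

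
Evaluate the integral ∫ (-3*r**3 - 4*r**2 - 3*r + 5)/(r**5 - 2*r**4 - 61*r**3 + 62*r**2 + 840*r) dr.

log(r)/168 - 1241*log(r - 7)/2002 + 97*log(r - 5)/198 - 145*log(r + 4)/792 + 527*log(r + 6)/1716 + C

Factor the denominator: r*(r - 7)*(r - 5)*(r + 4)*(r + 6).
Partial-fraction decomposition: 527/(1716*(r + 6)) - 145/(792*(r + 4)) + 97/(198*(r - 5)) - 1241/(2002*(r - 7)) + 1/(168*r).
Integrate each term: A/(r−a) contributes A·log|r−a|.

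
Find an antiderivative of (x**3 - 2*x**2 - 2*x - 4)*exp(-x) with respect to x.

(-x**3 - x**2 + 4)*exp(-x) + C

Use integration by parts with u = x**3 - 2*x**2 - 2*x - 4, dv = exp(-x) dx, so v = -exp(-x).
Apply parts 3 times (tabular method): alternate signs, differentiate u down to 0, integrate dv up.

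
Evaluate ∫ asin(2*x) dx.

x*asin(2*x) + sqrt(-4*x**2 + 1)/2 + C

Use integration by parts with u = arcsin(2*x), dv = dx.
Then du = 2/sqrt(-4*x**2 + 1) dx.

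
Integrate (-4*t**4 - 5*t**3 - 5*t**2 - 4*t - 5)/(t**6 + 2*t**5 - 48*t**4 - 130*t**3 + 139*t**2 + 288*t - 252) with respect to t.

Factor the denominator: (t - 7)*(t - 1)**2*(t + 2)*(t + 3)*(t + 6).
Partial-fraction decomposition: 4265/(7644*(t + 6)) - 227/(480*(t + 3)) + 41/(324*(t + 2)) + 2699/(42336*(t - 1)) + 23/(504*(t - 1)**2) - 11597/(42120*(t - 7)).
Integrate each term; A/(t−a) gives A·log|t−a|; A/(t−a)² gives −A/(t−a).

-11597*log(t - 7)/42120 + 2699*log(t - 1)/42336 + 41*log(t + 2)/324 - 227*log(t + 3)/480 + 4265*log(t + 6)/7644 - 23/(504*t - 504) + C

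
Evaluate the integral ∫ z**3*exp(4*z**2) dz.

Let u = z², du = 2z dz; rewrite as (1/2)∫ u^1·exp(4u) du.
Now integrate by parts 1 time.

(4*z**2 - 1)*exp(4*z**2)/32 + C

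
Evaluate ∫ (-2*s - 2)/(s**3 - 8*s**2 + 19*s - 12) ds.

-10*log(s - 4)/3 + 4*log(s - 3) - 2*log(s - 1)/3 + C

Factor the denominator: (s - 4)*(s - 3)*(s - 1).
Partial-fraction decomposition: -2/(3*(s - 1)) + 4/(s - 3) - 10/(3*(s - 4)).
Integrate each term: A/(s−a) contributes A·log|s−a|.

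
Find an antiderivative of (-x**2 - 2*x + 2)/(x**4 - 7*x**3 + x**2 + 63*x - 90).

Factor the denominator: (x - 5)*(x - 3)*(x - 2)*(x + 3).
Partial-fraction decomposition: 1/(240*(x + 3)) - 2/(5*(x - 2)) + 13/(12*(x - 3)) - 11/(16*(x - 5)).
Integrate each term: A/(x−a) contributes A·log|x−a|.

-11*log(x - 5)/16 + 13*log(x - 3)/12 - 2*log(x - 2)/5 + log(x + 3)/240 + C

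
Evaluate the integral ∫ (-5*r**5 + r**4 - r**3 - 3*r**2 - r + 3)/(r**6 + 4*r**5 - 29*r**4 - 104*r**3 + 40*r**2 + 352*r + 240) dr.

Factor the denominator: (r - 5)*(r - 2)*(r + 1)*(r + 2)**2*(r + 6).
Partial-fraction decomposition: -3663/(640*(r + 6)) + 1615/(784*(r + 2)) - 177/(112*(r + 2)**2) + 4/(45*(r + 1)) + 163/(1152*(r - 2)) - 691/(441*(r - 5)).
Integrate each term; A/(r−a) gives A·log|r−a|; A/(r−a)² gives −A/(r−a).

-691*log(r - 5)/441 + 163*log(r - 2)/1152 + 4*log(r + 1)/45 + 1615*log(r + 2)/784 - 3663*log(r + 6)/640 + 177/(112*r + 224) + C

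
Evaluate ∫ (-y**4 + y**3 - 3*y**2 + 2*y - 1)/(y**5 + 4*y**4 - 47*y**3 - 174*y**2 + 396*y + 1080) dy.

Factor the denominator: (y - 6)*(y - 3)*(y + 2)*(y + 5)*(y + 6).
Partial-fraction decomposition: -1633/(432*(y + 6)) + 19/(6*(y + 5)) - 41/(480*(y + 2)) + 19/(270*(y - 3)) - 107/(288*(y - 6)).
Integrate each term: A/(y−a) contributes A·log|y−a|.

-107*log(y - 6)/288 + 19*log(y - 3)/270 - 41*log(y + 2)/480 + 19*log(y + 5)/6 - 1633*log(y + 6)/432 + C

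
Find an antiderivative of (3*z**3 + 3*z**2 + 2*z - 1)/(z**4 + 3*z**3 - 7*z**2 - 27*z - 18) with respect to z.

Factor the denominator: (z - 3)*(z + 1)*(z + 2)*(z + 3).
Partial-fraction decomposition: 61/(12*(z + 3)) - 17/(5*(z + 2)) + 3/(8*(z + 1)) + 113/(120*(z - 3)).
Integrate each term: A/(z−a) contributes A·log|z−a|.

113*log(z - 3)/120 + 3*log(z + 1)/8 - 17*log(z + 2)/5 + 61*log(z + 3)/12 + C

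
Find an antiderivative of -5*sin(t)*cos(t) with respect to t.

Let u = cos(t), so du = (-sin(t)) dt.
Rewriting, the integral becomes 5·∫ u^1 du = 5·u^2/2.
Substituting back, u = cos(t).

5*cos(t)**2/2 + C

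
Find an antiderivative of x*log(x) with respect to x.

Use integration by parts with u = log(x), dv = x dx.
Then du = 1/x dx and v = x**2/2.

x**2*log(x)/2 - x**2/4 + C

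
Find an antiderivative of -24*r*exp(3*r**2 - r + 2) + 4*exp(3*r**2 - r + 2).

Let u = 3*r**2 - r + 2, so du = (6*r - 1) dr.
Rewriting, the integral becomes -4·∫ e^u du = -4·e^u.
Substituting back, u = 3*r**2 - r + 2.

-4*exp(3*r**2 - r + 2) + C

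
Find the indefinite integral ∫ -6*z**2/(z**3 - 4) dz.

Let u = z**3 - 4, so du = (3*z**2) dz.
Rewriting, the integral becomes -2·∫ 1/u du = -2·log(u).
Substituting back, u = z**3 - 4.

-2*log(z**3 - 4) + C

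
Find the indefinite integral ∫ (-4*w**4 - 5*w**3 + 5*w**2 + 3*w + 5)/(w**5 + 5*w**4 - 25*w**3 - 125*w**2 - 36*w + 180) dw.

-745*log(w - 5)/616 - log(w - 1)/84 - 5*log(w + 2)/84 + 37*log(w + 3)/24 - 3937*log(w + 6)/924 + C

Factor the denominator: (w - 5)*(w - 1)*(w + 2)*(w + 3)*(w + 6).
Partial-fraction decomposition: -3937/(924*(w + 6)) + 37/(24*(w + 3)) - 5/(84*(w + 2)) - 1/(84*(w - 1)) - 745/(616*(w - 5)).
Integrate each term: A/(w−a) contributes A·log|w−a|.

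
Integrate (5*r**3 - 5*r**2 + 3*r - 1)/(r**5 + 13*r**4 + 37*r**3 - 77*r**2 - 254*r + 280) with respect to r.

Factor the denominator: (r - 2)*(r - 1)*(r + 4)*(r + 5)*(r + 7).
Partial-fraction decomposition: -991/(216*(r + 7)) + 383/(42*(r + 5)) - 413/(90*(r + 4)) - 1/(120*(r - 1)) + 25/(378*(r - 2)).
Integrate each term: A/(r−a) contributes A·log|r−a|.

25*log(r - 2)/378 - log(r - 1)/120 - 413*log(r + 4)/90 + 383*log(r + 5)/42 - 991*log(r + 7)/216 + C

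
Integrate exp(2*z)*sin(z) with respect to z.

2*exp(2*z)*sin(z)/5 - exp(2*z)*cos(z)/5 + C

Let I denote the integral. Integrate by parts with u = sin(z), dv = exp(2*z) dz, so v = exp(2*z)/2: I = exp(2*z)*sin(z)/2 − (1/2)·∫ exp(2*z)*cos(z) dz.
Apply parts again with u = cos(z), dv = exp(2*z) dz: ∫ exp(2*z)*cos(z) dz = exp(2*z)*cos(z)/2 + (1/2)·I. Substituting back brings back I: I = exp(2*z)*sin(z)/2 - exp(2*z)*cos(z)/4 − (1/4)·I.
Solving for I: (1 + 1/4)·I equals the remaining terms, so I = (4/5)·(exp(2*z)*sin(z)/2 - exp(2*z)*cos(z)/4).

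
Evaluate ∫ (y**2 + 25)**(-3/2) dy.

Substitute y = 5·tan(θ), so dy = 5·sec(θ)^2 dθ and the radical becomes sqrt(y**2 + 25) = 5·sec(θ) by the Pythagorean identity.
Integrate the resulting trig expression in θ, then back-substitute tan(θ) = y/5, sec(θ) = sqrt(y**2 + 25)/5 (absorbing any constant into C).

y/(25*sqrt(y**2 + 25)) + C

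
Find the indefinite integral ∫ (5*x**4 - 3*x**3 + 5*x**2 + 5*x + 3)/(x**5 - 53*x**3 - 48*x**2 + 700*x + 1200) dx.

1209*log(x - 6)/176 - 2903*log(x - 5)/630 + 39*log(x + 2)/112 - 307*log(x + 4)/36 + 1201*log(x + 5)/110 + C

Factor the denominator: (x - 6)*(x - 5)*(x + 2)*(x + 4)*(x + 5).
Partial-fraction decomposition: 1201/(110*(x + 5)) - 307/(36*(x + 4)) + 39/(112*(x + 2)) - 2903/(630*(x - 5)) + 1209/(176*(x - 6)).
Integrate each term: A/(x−a) contributes A·log|x−a|.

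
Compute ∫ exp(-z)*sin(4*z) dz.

-exp(-z)*sin(4*z)/17 - 4*exp(-z)*cos(4*z)/17 + C

Let I denote the integral. Integrate by parts with u = sin(4*z), dv = exp(-z) dz, so v = -exp(-z): I = -exp(-z)*sin(4*z) + 4·∫ exp(-z)*cos(4*z) dz.
Apply parts again with u = cos(4*z), dv = exp(-z) dz: ∫ exp(-z)*cos(4*z) dz = -exp(-z)*cos(4*z) − 4·I. Substituting back brings back I: I = -exp(-z)*sin(4*z) - 4*exp(-z)*cos(4*z) − 16·I.
Solving for I: (1 + 16)·I equals the remaining terms, so I = (1/17)·(-exp(-z)*sin(4*z) - 4*exp(-z)*cos(4*z)).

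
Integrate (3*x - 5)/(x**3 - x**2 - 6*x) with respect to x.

5*log(x)/6 + 4*log(x - 3)/15 - 11*log(x + 2)/10 + C

Factor the denominator: x*(x - 3)*(x + 2).
Partial-fraction decomposition: -11/(10*(x + 2)) + 4/(15*(x - 3)) + 5/(6*x).
Integrate each term: A/(x−a) contributes A·log|x−a|.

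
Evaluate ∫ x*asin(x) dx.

Use integration by parts with u = arcsin(x), dv = x dx.
Then du = 1/sqrt(-x**2 + 1) dx.

x**2*asin(x)/2 + x*sqrt(-x**2 + 1)/4 - asin(x)/4 + C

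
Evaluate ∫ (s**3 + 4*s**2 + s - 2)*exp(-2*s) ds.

Use integration by parts with u = s**3 + 4*s**2 + s - 2, dv = exp(-2*s) ds, so v = -exp(-2*s)/2.
Apply parts 3 times (tabular method): alternate signs, differentiate u down to 0, integrate dv up.

(-4*s**3 - 22*s**2 - 26*s - 5)*exp(-2*s)/8 + C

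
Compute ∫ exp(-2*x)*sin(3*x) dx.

-2*exp(-2*x)*sin(3*x)/13 - 3*exp(-2*x)*cos(3*x)/13 + C

Let I denote the integral. Integrate by parts with u = sin(3*x), dv = exp(-2*x) dx, so v = -exp(-2*x)/2: I = -exp(-2*x)*sin(3*x)/2 + (3/2)·∫ exp(-2*x)*cos(3*x) dx.
Apply parts again with u = cos(3*x), dv = exp(-2*x) dx: ∫ exp(-2*x)*cos(3*x) dx = -exp(-2*x)*cos(3*x)/2 − (3/2)·I. Substituting back brings back I: I = -exp(-2*x)*sin(3*x)/2 - 3*exp(-2*x)*cos(3*x)/4 − (9/4)·I.
Solving for I: (1 + 9/4)·I equals the remaining terms, so I = (4/13)·(-exp(-2*x)*sin(3*x)/2 - 3*exp(-2*x)*cos(3*x)/4).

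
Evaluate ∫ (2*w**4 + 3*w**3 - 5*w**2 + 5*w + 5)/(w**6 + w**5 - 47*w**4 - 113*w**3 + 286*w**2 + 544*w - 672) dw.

Factor the denominator: (w - 7)*(w - 2)*(w - 1)*(w + 3)*(w + 4)**2.
Partial-fraction decomposition: 109/(7260*(w + 4)) + 15/(22*(w + 4)**2) - 13/(100*(w + 3)) + 1/(60*(w - 1)) - 17/(300*(w - 2)) + 2813/(18150*(w - 7)).
Integrate each term; A/(w−a) gives A·log|w−a|; A/(w−a)² gives −A/(w−a).

2813*log(w - 7)/18150 - 17*log(w - 2)/300 + log(w - 1)/60 - 13*log(w + 3)/100 + 109*log(w + 4)/7260 - 15/(22*w + 88) + C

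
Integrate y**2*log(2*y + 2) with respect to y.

y**3*log(2*y + 2)/3 - y**3/9 + y**2/6 - y/3 + log(y + 1)/3 + C

Use integration by parts with u = log(2*y + 2), dv = y**2 dy.
Then du = 2/(2*y + 2) dy and v = y**3/3.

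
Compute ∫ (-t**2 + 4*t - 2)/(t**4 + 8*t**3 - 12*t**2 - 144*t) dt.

log(t)/72 - log(t - 4)/200 - 2*log(t + 6)/225 + 31/(30*t + 180) + C

Factor the denominator: t*(t - 4)*(t + 6)**2.
Partial-fraction decomposition: -2/(225*(t + 6)) - 31/(30*(t + 6)**2) - 1/(200*(t - 4)) + 1/(72*t).
Integrate each term; A/(t−a) gives A·log|t−a|; A/(t−a)² gives −A/(t−a).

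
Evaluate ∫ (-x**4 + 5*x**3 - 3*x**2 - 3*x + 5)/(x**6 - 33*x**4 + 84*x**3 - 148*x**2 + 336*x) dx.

5*log(x)/336 + 9*log(x - 4)/880 - 23*log(x - 3)/390 + 4237*log(x + 7)/40810 - 241*log(x**2 + 4)/6890 - 1891*atan(x/2)/27560 + C

Factor the denominator: x*(x - 4)*(x - 3)*(x + 7)*(x**2 + 4).
Partial-fraction decomposition: -(964*x + 1891)/(13780*(x**2 + 4)) + 4237/(40810*(x + 7)) - 23/(390*(x - 3)) + 9/(880*(x - 4)) + 5/(336*x).
Integrate each term; A/(x−a) gives A·log|x−a|; the (Bx+D)/(x²+p²) term gives a log and an atan.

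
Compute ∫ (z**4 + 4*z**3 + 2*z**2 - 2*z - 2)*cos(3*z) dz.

z**4*sin(3*z)/3 + 4*z**3*sin(3*z)/3 + 4*z**3*cos(3*z)/9 + 2*z**2*sin(3*z)/9 + 4*z**2*cos(3*z)/3 - 14*z*sin(3*z)/9 + 4*z*cos(3*z)/27 - 58*sin(3*z)/81 - 14*cos(3*z)/27 + C

Use integration by parts with u = z**4 + 4*z**3 + 2*z**2 - 2*z - 2, dv = cos(3*z) dz, so v = sin(3*z)/3.
Apply parts 4 times (tabular method): alternate signs, differentiate u down to 0, integrate dv up.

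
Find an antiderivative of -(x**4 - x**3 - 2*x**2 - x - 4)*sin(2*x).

Use integration by parts with u = x**4 - x**3 - 2*x**2 - x - 4, dv = -sin(2*x) dx, so v = cos(2*x)/2.
Apply parts 4 times (tabular method): alternate signs, differentiate u down to 0, integrate dv up.

x**4*cos(2*x)/2 - x**3*sin(2*x) - x**3*cos(2*x)/2 + 3*x**2*sin(2*x)/4 - 5*x**2*cos(2*x)/2 + 5*x*sin(2*x)/2 + x*cos(2*x)/4 - sin(2*x)/8 - 3*cos(2*x)/4 + C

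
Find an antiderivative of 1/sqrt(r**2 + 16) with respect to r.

log(r + sqrt(r**2 + 16)) + C

Substitute r = 4·tan(θ), so dr = 4·sec(θ)^2 dθ and the radical becomes sqrt(r**2 + 16) = 4·sec(θ) by the Pythagorean identity.
Integrate the resulting trig expression in θ, then back-substitute tan(θ) = r/4, sec(θ) = sqrt(r**2 + 16)/4 (absorbing any constant into C).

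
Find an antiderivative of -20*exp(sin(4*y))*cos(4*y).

-5*exp(sin(4*y)) + C

Let u = sin(4*y), so du = (4*cos(4*y)) dy.
Rewriting, the integral becomes -5·∫ e^u du = -5·e^u.
Substituting back, u = sin(4*y).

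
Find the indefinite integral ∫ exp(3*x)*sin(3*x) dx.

Let I denote the integral. Integrate by parts with u = sin(3*x), dv = exp(3*x) dx, so v = exp(3*x)/3: I = exp(3*x)*sin(3*x)/3 − ∫ exp(3*x)*cos(3*x) dx.
Apply parts again with u = cos(3*x), dv = exp(3*x) dx: ∫ exp(3*x)*cos(3*x) dx = exp(3*x)*cos(3*x)/3 + I. Substituting back brings back I: I = exp(3*x)*sin(3*x)/3 - exp(3*x)*cos(3*x)/3 − I.
Solving for I: (1 + 1)·I equals the remaining terms, so I = (1/2)·(exp(3*x)*sin(3*x)/3 - exp(3*x)*cos(3*x)/3).

exp(3*x)*sin(3*x)/6 - exp(3*x)*cos(3*x)/6 + C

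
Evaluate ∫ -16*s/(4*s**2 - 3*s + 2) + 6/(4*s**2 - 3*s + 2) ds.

Let u = 4*s**2 - 3*s + 2, so du = (8*s - 3) ds.
Rewriting, the integral becomes -2·∫ 1/u du = -2·log(u).
Substituting back, u = 4*s**2 - 3*s + 2.

-2*log(4*s**2 - 3*s + 2) + C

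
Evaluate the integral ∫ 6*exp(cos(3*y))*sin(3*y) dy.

-2*exp(cos(3*y)) + C

Let u = cos(3*y), so du = (-3*sin(3*y)) dy.
Rewriting, the integral becomes -2·∫ e^u du = -2·e^u.
Substituting back, u = cos(3*y).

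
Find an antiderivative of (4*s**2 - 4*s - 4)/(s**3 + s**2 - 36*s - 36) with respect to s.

29*log(s - 6)/21 - 4*log(s + 1)/35 + 41*log(s + 6)/15 + C

Factor the denominator: (s - 6)*(s + 1)*(s + 6).
Partial-fraction decomposition: 41/(15*(s + 6)) - 4/(35*(s + 1)) + 29/(21*(s - 6)).
Integrate each term: A/(s−a) contributes A·log|s−a|.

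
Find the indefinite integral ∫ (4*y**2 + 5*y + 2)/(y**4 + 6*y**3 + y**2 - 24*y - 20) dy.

log(y - 2)/3 - log(y + 1)/12 + 2*log(y + 2)/3 - 11*log(y + 5)/12 + C

Factor the denominator: (y - 2)*(y + 1)*(y + 2)*(y + 5).
Partial-fraction decomposition: -11/(12*(y + 5)) + 2/(3*(y + 2)) - 1/(12*(y + 1)) + 1/(3*(y - 2)).
Integrate each term: A/(y−a) contributes A·log|y−a|.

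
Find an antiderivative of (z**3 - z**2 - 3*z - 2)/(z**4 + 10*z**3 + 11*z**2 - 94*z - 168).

Factor the denominator: (z - 3)*(z + 2)*(z + 4)*(z + 7).
Partial-fraction decomposition: 373/(150*(z + 7)) - 5/(3*(z + 4)) + 4/(25*(z + 2)) + 1/(50*(z - 3)).
Integrate each term: A/(z−a) contributes A·log|z−a|.

log(z - 3)/50 + 4*log(z + 2)/25 - 5*log(z + 4)/3 + 373*log(z + 7)/150 + C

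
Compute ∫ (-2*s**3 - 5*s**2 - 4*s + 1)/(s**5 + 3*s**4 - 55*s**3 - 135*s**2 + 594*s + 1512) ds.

Factor the denominator: (s - 6)*(s - 4)*(s + 3)**2*(s + 7).
Partial-fraction decomposition: 235/(1144*(s + 7)) - 3517/(31752*(s + 3)) + 11/(126*(s + 3)**2) + 223/(1078*(s - 4)) - 635/(2106*(s - 6)).
Integrate each term; A/(s−a) gives A·log|s−a|; A/(s−a)² gives −A/(s−a).

-635*log(s - 6)/2106 + 223*log(s - 4)/1078 - 3517*log(s + 3)/31752 + 235*log(s + 7)/1144 - 11/(126*s + 378) + C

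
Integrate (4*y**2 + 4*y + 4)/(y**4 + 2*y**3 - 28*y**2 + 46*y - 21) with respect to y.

Factor the denominator: (y - 3)*(y - 1)**2*(y + 7).
Partial-fraction decomposition: -43/(160*(y + 7)) - 33/(32*(y - 1)) - 3/(4*(y - 1)**2) + 13/(10*(y - 3)).
Integrate each term; A/(y−a) gives A·log|y−a|; A/(y−a)² gives −A/(y−a).

13*log(y - 3)/10 - 33*log(y - 1)/32 - 43*log(y + 7)/160 + 3/(4*y - 4) + C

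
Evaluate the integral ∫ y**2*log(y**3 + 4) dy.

Let u = y**3 + 4, so du = (3*y**2) dy.
The integral becomes (1/3)·∫ log(u) du; integrate by parts with u′=log(u), dv′=du.

y**3*log(y**3 + 4)/3 - y**3/3 + 4*log(y**3 + 4)/3 + C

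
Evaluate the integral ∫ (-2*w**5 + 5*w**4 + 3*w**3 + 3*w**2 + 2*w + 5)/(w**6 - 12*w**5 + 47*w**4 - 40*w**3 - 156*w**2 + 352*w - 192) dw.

-20*log(w - 4)/9 + 19*log(w - 3)/5 - 61*log(w - 2)/16 + 8*log(w - 1)/27 - 133*log(w + 2)/2160 + 515/(36*w - 144) + C

Factor the denominator: (w - 4)**2*(w - 3)*(w - 2)*(w - 1)*(w + 2).
Partial-fraction decomposition: -133/(2160*(w + 2)) + 8/(27*(w - 1)) - 61/(16*(w - 2)) + 19/(5*(w - 3)) - 20/(9*(w - 4)) - 515/(36*(w - 4)**2).
Integrate each term; A/(w−a) gives A·log|w−a|; A/(w−a)² gives −A/(w−a).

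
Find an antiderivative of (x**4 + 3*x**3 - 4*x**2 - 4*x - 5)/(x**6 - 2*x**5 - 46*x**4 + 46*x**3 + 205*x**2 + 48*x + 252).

Factor the denominator: (x - 7)*(x - 3)*(x + 2)*(x + 6)*(x**2 + 1).
Partial-fraction decomposition: -7*(6*x + 1)/(1850*(x**2 + 1)) - 523/(17316*(x + 6)) - 7/(300*(x + 2)) - 109/(1800*(x - 3)) + 1067/(7800*(x - 7)).
Integrate each term; A/(x−a) gives A·log|x−a|; the (Bx+D)/(x²+p²) term gives a log and an atan.

1067*log(x - 7)/7800 - 109*log(x - 3)/1800 - 7*log(x + 2)/300 - 523*log(x + 6)/17316 - 21*log(x**2 + 1)/1850 - 7*atan(x)/1850 + C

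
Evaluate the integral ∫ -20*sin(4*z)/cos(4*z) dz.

5*log(cos(4*z)) + C

Let u = cos(4*z), so du = (-4*sin(4*z)) dz.
Rewriting, the integral becomes 5·∫ 1/u du = 5·log(u).
Substituting back, u = cos(4*z).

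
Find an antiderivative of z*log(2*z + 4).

z**2*log(2*z + 4)/2 - z**2/4 + z - 2*log(z + 2) + C

Use integration by parts with u = log(2*z + 4), dv = z dz.
Then du = 2/(2*z + 4) dz and v = z**2/2.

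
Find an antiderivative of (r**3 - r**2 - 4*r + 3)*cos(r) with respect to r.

Use integration by parts with u = r**3 - r**2 - 4*r + 3, dv = cos(r) dr, so v = sin(r).
Apply parts 3 times (tabular method): alternate signs, differentiate u down to 0, integrate dv up.

r**3*sin(r) - r**2*sin(r) + 3*r**2*cos(r) - 10*r*sin(r) - 2*r*cos(r) + 5*sin(r) - 10*cos(r) + C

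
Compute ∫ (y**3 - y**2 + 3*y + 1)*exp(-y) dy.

(-y**3 - 2*y**2 - 7*y - 8)*exp(-y) + C

Use integration by parts with u = y**3 - y**2 + 3*y + 1, dv = exp(-y) dy, so v = -exp(-y).
Apply parts 3 times (tabular method): alternate signs, differentiate u down to 0, integrate dv up.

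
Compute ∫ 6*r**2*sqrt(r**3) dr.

Let u = r**3, so du = (3*r**2) dr.
Rewriting, the integral becomes 2·∫ √u du = 2·(2/3)u^(3/2).
Substituting back, u = r**3.

4*(r**3)**(3/2)/3 + C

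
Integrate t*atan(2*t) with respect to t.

Use integration by parts with u = arctan(2*t), dv = t dt.
Then du = 2/(4*t**2 + 1) dt.

t**2*atan(2*t)/2 - t/4 + atan(2*t)/8 + C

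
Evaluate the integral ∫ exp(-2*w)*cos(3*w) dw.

3*exp(-2*w)*sin(3*w)/13 - 2*exp(-2*w)*cos(3*w)/13 + C

Let I denote the integral. Integrate by parts with u = cos(3*w), dv = exp(-2*w) dw, so v = -exp(-2*w)/2: I = -exp(-2*w)*cos(3*w)/2 − (3/2)·∫ exp(-2*w)*sin(3*w) dw.
Apply parts again with u = sin(3*w), dv = exp(-2*w) dw: ∫ exp(-2*w)*sin(3*w) dw = -exp(-2*w)*sin(3*w)/2 + (3/2)·I. Substituting back brings back I: I = 3*exp(-2*w)*sin(3*w)/4 - exp(-2*w)*cos(3*w)/2 − (9/4)·I.
Solving for I: (1 + 9/4)·I equals the remaining terms, so I = (4/13)·(3*exp(-2*w)*sin(3*w)/4 - exp(-2*w)*cos(3*w)/2).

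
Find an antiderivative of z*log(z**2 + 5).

z**2*log(z**2 + 5)/2 - z**2/2 + 5*log(z**2 + 5)/2 + C

Let u = z**2 + 5, so du = (2*z) dz.
The integral becomes (1/2)·∫ log(u) du; integrate by parts with u′=log(u), dv′=du.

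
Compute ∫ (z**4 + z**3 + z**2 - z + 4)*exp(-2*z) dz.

Use integration by parts with u = z**4 + z**3 + z**2 - z + 4, dv = exp(-2*z) dz, so v = -exp(-2*z)/2.
Apply parts 4 times (tabular method): alternate signs, differentiate u down to 0, integrate dv up.

(-4*z**4 - 12*z**3 - 22*z**2 - 18*z - 25)*exp(-2*z)/8 + C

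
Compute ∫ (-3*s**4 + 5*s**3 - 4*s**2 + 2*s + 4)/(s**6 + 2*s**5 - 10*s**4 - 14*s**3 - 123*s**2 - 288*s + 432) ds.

Factor the denominator: (s - 4)*(s - 1)*(s + 3)*(s + 4)*(s**2 + 9).
Partial-fraction decomposition: -(461*s + 831)/(2250*(s**2 + 9)) + 289/(250*(s + 4)) - 52/(63*(s + 3)) - 1/(150*(s - 1)) - 5/(42*(s - 4)).
Integrate each term; A/(s−a) gives A·log|s−a|; the (Bs+D)/(s²+p²) term gives a log and an atan.

-5*log(s - 4)/42 - log(s - 1)/150 - 52*log(s + 3)/63 + 289*log(s + 4)/250 - 461*log(s**2 + 9)/4500 - 277*atan(s/3)/2250 + C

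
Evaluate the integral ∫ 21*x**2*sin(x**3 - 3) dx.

-7*cos(x**3 - 3) + C

Let u = x**3 - 3, so du = (3*x**2) dx.
Rewriting, the integral becomes 7·∫ sin(u) du = 7·-cos(u).
Substituting back, u = x**3 - 3.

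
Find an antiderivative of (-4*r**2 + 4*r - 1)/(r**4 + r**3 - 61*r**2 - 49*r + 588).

Factor the denominator: (r - 7)*(r - 3)*(r + 4)*(r + 7).
Partial-fraction decomposition: 15/(28*(r + 7)) - 27/(77*(r + 4)) + 5/(56*(r - 3)) - 169/(616*(r - 7)).
Integrate each term: A/(r−a) contributes A·log|r−a|.

-169*log(r - 7)/616 + 5*log(r - 3)/56 - 27*log(r + 4)/77 + 15*log(r + 7)/28 + C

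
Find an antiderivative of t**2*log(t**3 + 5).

t**3*log(t**3 + 5)/3 - t**3/3 + 5*log(t**3 + 5)/3 + C

Let u = t**3 + 5, so du = (3*t**2) dt.
The integral becomes (1/3)·∫ log(u) du; integrate by parts with u′=log(u), dv′=du.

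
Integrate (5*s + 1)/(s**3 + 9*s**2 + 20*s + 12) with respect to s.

Factor the denominator: (s + 1)*(s + 2)*(s + 6).
Partial-fraction decomposition: -29/(20*(s + 6)) + 9/(4*(s + 2)) - 4/(5*(s + 1)).
Integrate each term: A/(s−a) contributes A·log|s−a|.

-4*log(s + 1)/5 + 9*log(s + 2)/4 - 29*log(s + 6)/20 + C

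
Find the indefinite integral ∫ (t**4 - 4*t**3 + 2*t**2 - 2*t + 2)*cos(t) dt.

t**4*sin(t) - 4*t**3*sin(t) + 4*t**3*cos(t) - 10*t**2*sin(t) - 12*t**2*cos(t) + 22*t*sin(t) - 20*t*cos(t) + 22*sin(t) + 22*cos(t) + C

Use integration by parts with u = t**4 - 4*t**3 + 2*t**2 - 2*t + 2, dv = cos(t) dt, so v = sin(t).
Apply parts 4 times (tabular method): alternate signs, differentiate u down to 0, integrate dv up.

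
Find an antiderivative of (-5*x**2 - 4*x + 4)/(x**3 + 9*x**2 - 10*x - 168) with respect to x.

Factor the denominator: (x - 4)*(x + 6)*(x + 7).
Partial-fraction decomposition: -213/(11*(x + 7)) + 76/(5*(x + 6)) - 46/(55*(x - 4)).
Integrate each term: A/(x−a) contributes A·log|x−a|.

-46*log(x - 4)/55 + 76*log(x + 6)/5 - 213*log(x + 7)/11 + C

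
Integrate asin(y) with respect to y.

y*asin(y) + sqrt(-y**2 + 1) + C

Use integration by parts with u = arcsin(y), dv = dy.
Then du = 1/sqrt(-y**2 + 1) dy.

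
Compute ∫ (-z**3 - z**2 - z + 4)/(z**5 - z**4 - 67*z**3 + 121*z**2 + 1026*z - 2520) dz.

-127*log(z - 6)/429 + 40*log(z - 4)/99 - 7*log(z - 3)/48 - 109*log(z + 5)/1584 + 61*log(z + 7)/572 + C

Factor the denominator: (z - 6)*(z - 4)*(z - 3)*(z + 5)*(z + 7).
Partial-fraction decomposition: 61/(572*(z + 7)) - 109/(1584*(z + 5)) - 7/(48*(z - 3)) + 40/(99*(z - 4)) - 127/(429*(z - 6)).
Integrate each term: A/(z−a) contributes A·log|z−a|.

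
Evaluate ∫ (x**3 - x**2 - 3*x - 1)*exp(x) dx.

(x**3 - 4*x**2 + 5*x - 6)*exp(x) + C

Use integration by parts with u = x**3 - x**2 - 3*x - 1, dv = exp(x) dx, so v = exp(x).
Apply parts 3 times (tabular method): alternate signs, differentiate u down to 0, integrate dv up.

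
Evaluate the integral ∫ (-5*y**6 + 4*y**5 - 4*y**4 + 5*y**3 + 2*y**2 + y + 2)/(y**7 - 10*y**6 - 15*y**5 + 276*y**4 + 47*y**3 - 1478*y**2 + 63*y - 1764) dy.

Factor the denominator: (y - 7)**2*(y - 3)*(y + 3)*(y + 4)*(y**2 + 1).
Partial-fraction decomposition: -(4*y + 103)/(212500*(y**2 + 1)) - 25890/(14399*(y + 4)) + 5059/(6000*(y + 3)) - 2839/(6720*(y - 3)) - 87667793/(24200000*(y - 7)) - 528799/(22000*(y - 7)**2).
Integrate each term; A/(y−a) gives A·log|y−a|; the (By+D)/(y²+p²) term gives a log and an atan.

-87667793*log(y - 7)/24200000 - 2839*log(y - 3)/6720 + 5059*log(y + 3)/6000 - 25890*log(y + 4)/14399 - log(y**2 + 1)/106250 - 103*atan(y)/212500 + 528799/(22000*y - 154000) + C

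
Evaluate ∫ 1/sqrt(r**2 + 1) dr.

Substitute r = tan(θ), so dr = sec(θ)^2 dθ and the radical becomes sqrt(r**2 + 1) = sec(θ) by the Pythagorean identity.
Integrate the resulting trig expression in θ, then back-substitute tan(θ) = r, sec(θ) = sqrt(r**2 + 1) (absorbing any constant into C).

log(r + sqrt(r**2 + 1)) + C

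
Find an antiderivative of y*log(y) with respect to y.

Use integration by parts with u = log(y), dv = y dy.
Then du = 1/y dy and v = y**2/2.

y**2*log(y)/2 - y**2/4 + C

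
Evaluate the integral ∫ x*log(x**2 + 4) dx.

x**2*log(x**2 + 4)/2 - x**2/2 + 2*log(x**2 + 4) + C

Let u = x**2 + 4, so du = (2*x) dx.
The integral becomes (1/2)·∫ log(u) du; integrate by parts with u′=log(u), dv′=du.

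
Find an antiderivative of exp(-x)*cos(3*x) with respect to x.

Let I denote the integral. Integrate by parts with u = cos(3*x), dv = exp(-x) dx, so v = -exp(-x): I = -exp(-x)*cos(3*x) − 3·∫ exp(-x)*sin(3*x) dx.
Apply parts again with u = sin(3*x), dv = exp(-x) dx: ∫ exp(-x)*sin(3*x) dx = -exp(-x)*sin(3*x) + 3·I. Substituting back brings back I: I = 3*exp(-x)*sin(3*x) - exp(-x)*cos(3*x) − 9·I.
Solving for I: (1 + 9)·I equals the remaining terms, so I = (1/10)·(3*exp(-x)*sin(3*x) - exp(-x)*cos(3*x)).

3*exp(-x)*sin(3*x)/10 - exp(-x)*cos(3*x)/10 + C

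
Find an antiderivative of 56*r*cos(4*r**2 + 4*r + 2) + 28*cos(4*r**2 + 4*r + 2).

7*sin(4*r**2 + 4*r + 2) + C

Let u = 4*r**2 + 4*r + 2, so du = (8*r + 4) dr.
Rewriting, the integral becomes 7·∫ cos(u) du = 7·sin(u).
Substituting back, u = 4*r**2 + 4*r + 2.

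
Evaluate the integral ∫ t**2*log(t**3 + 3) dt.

Let u = t**3 + 3, so du = (3*t**2) dt.
The integral becomes (1/3)·∫ log(u) du; integrate by parts with u′=log(u), dv′=du.

t**3*log(t**3 + 3)/3 - t**3/3 + log(t**3 + 3) + C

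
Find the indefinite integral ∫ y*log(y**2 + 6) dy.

y**2*log(y**2 + 6)/2 - y**2/2 + 3*log(y**2 + 6) + C

Let u = y**2 + 6, so du = (2*y) dy.
The integral becomes (1/2)·∫ log(u) du; integrate by parts with u′=log(u), dv′=du.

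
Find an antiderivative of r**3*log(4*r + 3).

Use integration by parts with u = log(4*r + 3), dv = r**3 dr.
Then du = 4/(4*r + 3) dr and v = r**4/4.

r**4*log(4*r + 3)/4 - r**4/16 + r**3/16 - 9*r**2/128 + 27*r/256 - 81*log(4*r + 3)/1024 + C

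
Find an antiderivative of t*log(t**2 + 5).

Let u = t**2 + 5, so du = (2*t) dt.
The integral becomes (1/2)·∫ log(u) du; integrate by parts with u′=log(u), dv′=du.

t**2*log(t**2 + 5)/2 - t**2/2 + 5*log(t**2 + 5)/2 + C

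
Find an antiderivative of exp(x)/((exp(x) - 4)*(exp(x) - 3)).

Let u = e^x, du = e^x dx.
The integral becomes ∫ du/((u-4)(u-3)); decompose into partial fractions.

log(exp(x) - 4) - log(exp(x) - 3) + C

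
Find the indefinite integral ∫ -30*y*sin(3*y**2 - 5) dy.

5*cos(3*y**2 - 5) + C

Let u = 3*y**2 - 5, so du = (6*y) dy.
Rewriting, the integral becomes -5·∫ sin(u) du = -5·-cos(u).
Substituting back, u = 3*y**2 - 5.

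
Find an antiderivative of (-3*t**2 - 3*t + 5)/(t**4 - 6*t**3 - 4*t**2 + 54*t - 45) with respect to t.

Factor the denominator: (t - 5)*(t - 3)*(t - 1)*(t + 3).
Partial-fraction decomposition: 13/(192*(t + 3)) - 1/(32*(t - 1)) + 31/(24*(t - 3)) - 85/(64*(t - 5)).
Integrate each term: A/(t−a) contributes A·log|t−a|.

-85*log(t - 5)/64 + 31*log(t - 3)/24 - log(t - 1)/32 + 13*log(t + 3)/192 + C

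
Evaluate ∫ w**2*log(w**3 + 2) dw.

Let u = w**3 + 2, so du = (3*w**2) dw.
The integral becomes (1/3)·∫ log(u) du; integrate by parts with u′=log(u), dv′=du.

w**3*log(w**3 + 2)/3 - w**3/3 + 2*log(w**3 + 2)/3 + C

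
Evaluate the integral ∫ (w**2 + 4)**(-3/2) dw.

w/(4*sqrt(w**2 + 4)) + C

Substitute w = 2·tan(θ), so dw = 2·sec(θ)^2 dθ and the radical becomes sqrt(w**2 + 4) = 2·sec(θ) by the Pythagorean identity.
Integrate the resulting trig expression in θ, then back-substitute tan(θ) = w/2, sec(θ) = sqrt(w**2 + 4)/2 (absorbing any constant into C).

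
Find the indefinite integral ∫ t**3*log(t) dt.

t**4*log(t)/4 - t**4/16 + C

Use integration by parts with u = log(t), dv = t**3 dt.
Then du = 1/t dt and v = t**4/4.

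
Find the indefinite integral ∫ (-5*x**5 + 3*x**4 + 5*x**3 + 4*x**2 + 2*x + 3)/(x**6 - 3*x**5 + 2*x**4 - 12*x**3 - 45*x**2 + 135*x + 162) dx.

-2299*log(x - 3)/900 + log(x + 1)/20 - 183*log(x + 2)/325 - 2261*log(x**2 + 9)/2340 - 1253*atan(x/3)/1170 + 11/(5*x - 15) + C

Factor the denominator: (x - 3)**2*(x + 1)*(x + 2)*(x**2 + 9).
Partial-fraction decomposition: -7*(323*x + 537)/(1170*(x**2 + 9)) - 183/(325*(x + 2)) + 1/(20*(x + 1)) - 2299/(900*(x - 3)) - 11/(5*(x - 3)**2).
Integrate each term; A/(x−a) gives A·log|x−a|; the (Bx+D)/(x²+p²) term gives a log and an atan.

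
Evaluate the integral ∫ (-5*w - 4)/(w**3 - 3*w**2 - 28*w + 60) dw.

-17*log(w - 6)/22 + log(w - 2)/2 + 3*log(w + 5)/11 + C

Factor the denominator: (w - 6)*(w - 2)*(w + 5).
Partial-fraction decomposition: 3/(11*(w + 5)) + 1/(2*(w - 2)) - 17/(22*(w - 6)).
Integrate each term: A/(w−a) contributes A·log|w−a|.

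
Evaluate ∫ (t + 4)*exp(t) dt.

Use integration by parts with u = t + 4, dv = exp(t) dt, so v = exp(t).
Apply parts 1 times (tabular method): alternate signs, differentiate u down to 0, integrate dv up.

(t + 3)*exp(t) + C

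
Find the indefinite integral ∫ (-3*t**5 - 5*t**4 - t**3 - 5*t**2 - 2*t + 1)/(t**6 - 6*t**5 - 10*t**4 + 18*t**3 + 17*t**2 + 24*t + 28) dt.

-7003*log(t - 7)/2000 + 69*log(t - 2)/100 - log(t + 1)/16 - log(t + 2)/20 - 19*log(t**2 + 1)/500 - 4*atan(t)/125 + C

Factor the denominator: (t - 7)*(t - 2)*(t + 1)*(t + 2)*(t**2 + 1).
Partial-fraction decomposition: -(19*t + 8)/(250*(t**2 + 1)) - 1/(20*(t + 2)) - 1/(16*(t + 1)) + 69/(100*(t - 2)) - 7003/(2000*(t - 7)).
Integrate each term; A/(t−a) gives A·log|t−a|; the (Bt+D)/(t²+p²) term gives a log and an atan.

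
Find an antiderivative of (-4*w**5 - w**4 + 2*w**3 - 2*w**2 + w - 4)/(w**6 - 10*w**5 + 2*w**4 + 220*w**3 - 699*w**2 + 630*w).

Factor the denominator: w*(w - 7)*(w - 3)**2*(w - 2)*(w + 5).
Partial-fraction decomposition: -5783/(13440*(w + 5)) + 69/(35*(w - 2)) + 5459/(1152*(w - 3)) + 509/(48*(w - 3)**2) - 34519/(3360*(w - 7)) - 2/(315*w).
Integrate each term; A/(w−a) gives A·log|w−a|; A/(w−a)² gives −A/(w−a).

-2*log(w)/315 - 34519*log(w - 7)/3360 + 5459*log(w - 3)/1152 + 69*log(w - 2)/35 - 5783*log(w + 5)/13440 - 509/(48*w - 144) + C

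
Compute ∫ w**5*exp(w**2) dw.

(w**4 - 2*w**2 + 2)*exp(w**2)/2 + C

Let u = w², du = 2w dw; rewrite as (1/2)∫ u^2·exp(1u) du.
Now integrate by parts 2 times.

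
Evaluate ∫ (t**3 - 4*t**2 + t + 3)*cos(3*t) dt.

t**3*sin(3*t)/3 - 4*t**2*sin(3*t)/3 + t**2*cos(3*t)/3 + t*sin(3*t)/9 - 8*t*cos(3*t)/9 + 35*sin(3*t)/27 + cos(3*t)/27 + C

Use integration by parts with u = t**3 - 4*t**2 + t + 3, dv = cos(3*t) dt, so v = sin(3*t)/3.
Apply parts 3 times (tabular method): alternate signs, differentiate u down to 0, integrate dv up.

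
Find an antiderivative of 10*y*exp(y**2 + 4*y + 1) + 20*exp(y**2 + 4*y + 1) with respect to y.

5*exp(y**2 + 4*y + 1) + C

Let u = y**2 + 4*y + 1, so du = (2*y + 4) dy.
Rewriting, the integral becomes 5·∫ e^u du = 5·e^u.
Substituting back, u = y**2 + 4*y + 1.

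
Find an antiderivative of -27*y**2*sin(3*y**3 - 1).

3*cos(3*y**3 - 1) + C

Let u = 3*y**3 - 1, so du = (9*y**2) dy.
Rewriting, the integral becomes -3·∫ sin(u) du = -3·-cos(u).
Substituting back, u = 3*y**3 - 1.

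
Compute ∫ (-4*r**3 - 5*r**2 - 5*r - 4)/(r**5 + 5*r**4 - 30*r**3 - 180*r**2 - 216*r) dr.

Factor the denominator: r*(r - 6)*(r + 2)*(r + 3)*(r + 6).
Partial-fraction decomposition: 355/(432*(r + 6)) - 74/(81*(r + 3)) + 9/(32*(r + 2)) - 539/(2592*(r - 6)) + 1/(54*r).
Integrate each term: A/(r−a) contributes A·log|r−a|.

log(r)/54 - 539*log(r - 6)/2592 + 9*log(r + 2)/32 - 74*log(r + 3)/81 + 355*log(r + 6)/432 + C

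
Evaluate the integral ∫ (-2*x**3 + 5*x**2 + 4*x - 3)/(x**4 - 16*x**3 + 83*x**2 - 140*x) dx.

Factor the denominator: x*(x - 7)*(x - 5)*(x - 4).
Partial-fraction decomposition: -35/(12*(x - 4)) + 54/(5*(x - 5)) - 208/(21*(x - 7)) + 3/(140*x).
Integrate each term: A/(x−a) contributes A·log|x−a|.

3*log(x)/140 - 208*log(x - 7)/21 + 54*log(x - 5)/5 - 35*log(x - 4)/12 + C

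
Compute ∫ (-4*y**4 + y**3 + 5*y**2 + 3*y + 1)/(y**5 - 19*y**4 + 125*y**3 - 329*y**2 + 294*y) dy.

log(y)/294 + 4491*log(y - 7)/9800 - 121*log(y - 3)/24 + 29*log(y - 2)/50 + 4497/(70*y - 490) + C

Factor the denominator: y*(y - 7)**2*(y - 3)*(y - 2).
Partial-fraction decomposition: 29/(50*(y - 2)) - 121/(24*(y - 3)) + 4491/(9800*(y - 7)) - 4497/(70*(y - 7)**2) + 1/(294*y).
Integrate each term; A/(y−a) gives A·log|y−a|; A/(y−a)² gives −A/(y−a).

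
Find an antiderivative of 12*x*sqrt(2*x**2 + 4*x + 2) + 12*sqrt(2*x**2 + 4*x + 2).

Let u = 2*x**2 + 4*x + 2, so du = (4*x + 4) dx.
Rewriting, the integral becomes 3·∫ √u du = 3·(2/3)u^(3/2).
Substituting back, u = 2*x**2 + 4*x + 2.

2*(2*x**2 + 4*x + 2)**(3/2) + C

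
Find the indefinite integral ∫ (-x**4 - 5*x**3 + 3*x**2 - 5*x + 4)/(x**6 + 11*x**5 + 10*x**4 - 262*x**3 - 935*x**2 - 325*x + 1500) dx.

Factor the denominator: (x - 5)*(x - 1)*(x + 3)*(x + 4)*(x + 5)**2.
Partial-fraction decomposition: 2053/(900*(x + 5)) + 13/(15*(x + 5)**2) - 136/(45*(x + 4)) + 25/(32*(x + 3)) + 1/(720*(x - 1)) - 299/(7200*(x - 5)).
Integrate each term; A/(x−a) gives A·log|x−a|; A/(x−a)² gives −A/(x−a).

-299*log(x - 5)/7200 + log(x - 1)/720 + 25*log(x + 3)/32 - 136*log(x + 4)/45 + 2053*log(x + 5)/900 - 13/(15*x + 75) + C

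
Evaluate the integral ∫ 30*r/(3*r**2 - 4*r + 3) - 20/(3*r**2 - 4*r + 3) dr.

Let u = 3*r**2 - 4*r + 3, so du = (6*r - 4) dr.
Rewriting, the integral becomes 5·∫ 1/u du = 5·log(u).
Substituting back, u = 3*r**2 - 4*r + 3.

5*log(3*r**2 - 4*r + 3) + C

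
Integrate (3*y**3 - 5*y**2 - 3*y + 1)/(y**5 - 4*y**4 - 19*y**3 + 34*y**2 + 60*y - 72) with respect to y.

451*log(y - 6)/1440 + log(y - 2)/80 - log(y - 1)/15 + 37*log(y + 2)/96 - 29*log(y + 3)/45 + C

Factor the denominator: (y - 6)*(y - 2)*(y - 1)*(y + 2)*(y + 3).
Partial-fraction decomposition: -29/(45*(y + 3)) + 37/(96*(y + 2)) - 1/(15*(y - 1)) + 1/(80*(y - 2)) + 451/(1440*(y - 6)).
Integrate each term: A/(y−a) contributes A·log|y−a|.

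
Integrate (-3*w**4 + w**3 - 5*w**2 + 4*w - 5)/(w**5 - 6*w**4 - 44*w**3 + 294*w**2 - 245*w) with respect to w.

log(w)/49 - 3541*log(w - 7)/588 + 31*log(w - 5)/8 - log(w - 1)/24 - 163*log(w + 7)/196 + C

Factor the denominator: w*(w - 7)*(w - 5)*(w - 1)*(w + 7).
Partial-fraction decomposition: -163/(196*(w + 7)) - 1/(24*(w - 1)) + 31/(8*(w - 5)) - 3541/(588*(w - 7)) + 1/(49*w).
Integrate each term: A/(w−a) contributes A·log|w−a|.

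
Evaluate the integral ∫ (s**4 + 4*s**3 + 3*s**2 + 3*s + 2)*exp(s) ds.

Use integration by parts with u = s**4 + 4*s**3 + 3*s**2 + 3*s + 2, dv = exp(s) ds, so v = exp(s).
Apply parts 4 times (tabular method): alternate signs, differentiate u down to 0, integrate dv up.

(s**4 + 3*s**2 - 3*s + 5)*exp(s) + C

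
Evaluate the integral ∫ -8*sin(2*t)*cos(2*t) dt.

Let u = sin(2*t), so du = (2*cos(2*t)) dt.
Rewriting, the integral becomes -4·∫ u^1 du = -4·u^2/2.
Substituting back, u = sin(2*t).

-2*sin(2*t)**2 + C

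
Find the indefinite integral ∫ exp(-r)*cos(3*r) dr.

Let I denote the integral. Integrate by parts with u = cos(3*r), dv = exp(-r) dr, so v = -exp(-r): I = -exp(-r)*cos(3*r) − 3·∫ exp(-r)*sin(3*r) dr.
Apply parts again with u = sin(3*r), dv = exp(-r) dr: ∫ exp(-r)*sin(3*r) dr = -exp(-r)*sin(3*r) + 3·I. Substituting back brings back I: I = 3*exp(-r)*sin(3*r) - exp(-r)*cos(3*r) − 9·I.
Solving for I: (1 + 9)·I equals the remaining terms, so I = (1/10)·(3*exp(-r)*sin(3*r) - exp(-r)*cos(3*r)).

3*exp(-r)*sin(3*r)/10 - exp(-r)*cos(3*r)/10 + C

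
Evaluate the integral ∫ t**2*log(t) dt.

Use integration by parts with u = log(t), dv = t**2 dt.
Then du = 1/t dt and v = t**3/3.

t**3*log(t)/3 - t**3/9 + C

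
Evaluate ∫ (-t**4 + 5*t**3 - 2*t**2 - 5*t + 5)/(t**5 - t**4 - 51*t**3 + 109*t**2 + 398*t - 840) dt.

Factor the denominator: (t - 5)*(t - 4)*(t - 2)*(t + 3)*(t + 7).
Partial-fraction decomposition: -2087/(2376*(t + 7)) + 107/(560*(t + 3)) + 11/(270*(t - 2)) - 17/(154*(t - 4)) - 35/(144*(t - 5)).
Integrate each term: A/(t−a) contributes A·log|t−a|.

-35*log(t - 5)/144 - 17*log(t - 4)/154 + 11*log(t - 2)/270 + 107*log(t + 3)/560 - 2087*log(t + 7)/2376 + C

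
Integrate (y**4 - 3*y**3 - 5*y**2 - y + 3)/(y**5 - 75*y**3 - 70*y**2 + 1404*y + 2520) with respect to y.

1123*log(y - 7)/1404 - 155*log(y - 6)/352 + 25*log(y + 2)/864 - 883*log(y + 5)/396 + 591*log(y + 6)/208 + C

Factor the denominator: (y - 7)*(y - 6)*(y + 2)*(y + 5)*(y + 6).
Partial-fraction decomposition: 591/(208*(y + 6)) - 883/(396*(y + 5)) + 25/(864*(y + 2)) - 155/(352*(y - 6)) + 1123/(1404*(y - 7)).
Integrate each term: A/(y−a) contributes A·log|y−a|.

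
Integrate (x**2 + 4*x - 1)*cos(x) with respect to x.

x**2*sin(x) + 4*x*sin(x) + 2*x*cos(x) - 3*sin(x) + 4*cos(x) + C

Use integration by parts with u = x**2 + 4*x - 1, dv = cos(x) dx, so v = sin(x).
Apply parts 2 times (tabular method): alternate signs, differentiate u down to 0, integrate dv up.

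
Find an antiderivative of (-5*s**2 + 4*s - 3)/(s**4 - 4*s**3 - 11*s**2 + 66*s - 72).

106*log(s - 3)/49 - 5*log(s - 2)/2 + 33*log(s + 4)/98 + 36/(7*s - 21) + C

Factor the denominator: (s - 3)**2*(s - 2)*(s + 4).
Partial-fraction decomposition: 33/(98*(s + 4)) - 5/(2*(s - 2)) + 106/(49*(s - 3)) - 36/(7*(s - 3)**2).
Integrate each term; A/(s−a) gives A·log|s−a|; A/(s−a)² gives −A/(s−a).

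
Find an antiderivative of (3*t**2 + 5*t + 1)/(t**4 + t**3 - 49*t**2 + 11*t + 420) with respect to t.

Factor the denominator: (t - 5)*(t - 4)*(t + 3)*(t + 7).
Partial-fraction decomposition: -113/(528*(t + 7)) + 13/(224*(t + 3)) - 69/(77*(t - 4)) + 101/(96*(t - 5)).
Integrate each term: A/(t−a) contributes A·log|t−a|.

101*log(t - 5)/96 - 69*log(t - 4)/77 + 13*log(t + 3)/224 - 113*log(t + 7)/528 + C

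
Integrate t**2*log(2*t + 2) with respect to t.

Use integration by parts with u = log(2*t + 2), dv = t**2 dt.
Then du = 2/(2*t + 2) dt and v = t**3/3.

t**3*log(2*t + 2)/3 - t**3/9 + t**2/6 - t/3 + log(t + 1)/3 + C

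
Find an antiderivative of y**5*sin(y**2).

-y**4*cos(y**2)/2 + y**2*sin(y**2) + cos(y**2) + C

Let u = y², du = 2y dy; rewrite as (1/2)∫ u^2·sin(1u) du.
Now integrate by parts 2 times.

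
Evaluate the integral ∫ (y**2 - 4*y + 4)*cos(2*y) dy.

y**2*sin(2*y)/2 - 2*y*sin(2*y) + y*cos(2*y)/2 + 7*sin(2*y)/4 - cos(2*y) + C

Use integration by parts with u = y**2 - 4*y + 4, dv = cos(2*y) dy, so v = sin(2*y)/2.
Apply parts 2 times (tabular method): alternate signs, differentiate u down to 0, integrate dv up.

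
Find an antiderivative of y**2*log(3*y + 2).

Use integration by parts with u = log(3*y + 2), dv = y**2 dy.
Then du = 3/(3*y + 2) dy and v = y**3/3.

y**3*log(3*y + 2)/3 - y**3/9 + y**2/9 - 4*y/27 + 8*log(3*y + 2)/81 + C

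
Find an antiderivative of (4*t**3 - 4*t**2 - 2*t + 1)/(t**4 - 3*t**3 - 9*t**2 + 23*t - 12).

185*log(t - 4)/63 - 23*log(t - 1)/144 + 137*log(t + 3)/112 - 1/(12*t - 12) + C

Factor the denominator: (t - 4)*(t - 1)**2*(t + 3).
Partial-fraction decomposition: 137/(112*(t + 3)) - 23/(144*(t - 1)) + 1/(12*(t - 1)**2) + 185/(63*(t - 4)).
Integrate each term; A/(t−a) gives A·log|t−a|; A/(t−a)² gives −A/(t−a).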